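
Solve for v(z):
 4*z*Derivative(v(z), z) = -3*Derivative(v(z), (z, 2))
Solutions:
 v(z) = C1 + C2*erf(sqrt(6)*z/3)


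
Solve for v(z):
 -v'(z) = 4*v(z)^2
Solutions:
 v(z) = 1/(C1 + 4*z)


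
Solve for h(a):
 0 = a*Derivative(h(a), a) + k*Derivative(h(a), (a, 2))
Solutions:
 h(a) = C1 + C2*sqrt(k)*erf(sqrt(2)*a*sqrt(1/k)/2)


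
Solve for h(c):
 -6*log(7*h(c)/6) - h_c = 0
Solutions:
 -Integral(1/(-log(_y) - log(7) + log(6)), (_y, h(c)))/6 = C1 - c


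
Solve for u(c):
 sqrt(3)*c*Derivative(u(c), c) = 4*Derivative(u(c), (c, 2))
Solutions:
 u(c) = C1 + C2*erfi(sqrt(2)*3^(1/4)*c/4)


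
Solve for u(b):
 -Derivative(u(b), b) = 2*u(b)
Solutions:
 u(b) = C1*exp(-2*b)


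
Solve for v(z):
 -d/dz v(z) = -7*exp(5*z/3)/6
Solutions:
 v(z) = C1 + 7*exp(5*z/3)/10


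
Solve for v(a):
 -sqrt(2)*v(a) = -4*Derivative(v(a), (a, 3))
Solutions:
 v(a) = C3*exp(sqrt(2)*a/2) + (C1*sin(sqrt(6)*a/4) + C2*cos(sqrt(6)*a/4))*exp(-sqrt(2)*a/4)


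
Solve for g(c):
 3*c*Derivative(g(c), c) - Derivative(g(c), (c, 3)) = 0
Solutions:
 g(c) = C1 + Integral(C2*airyai(3^(1/3)*c) + C3*airybi(3^(1/3)*c), c)


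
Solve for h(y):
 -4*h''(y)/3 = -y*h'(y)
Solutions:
 h(y) = C1 + C2*erfi(sqrt(6)*y/4)


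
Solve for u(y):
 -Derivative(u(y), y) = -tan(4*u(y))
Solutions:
 u(y) = -asin(C1*exp(4*y))/4 + pi/4
 u(y) = asin(C1*exp(4*y))/4


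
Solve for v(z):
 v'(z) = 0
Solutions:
 v(z) = C1


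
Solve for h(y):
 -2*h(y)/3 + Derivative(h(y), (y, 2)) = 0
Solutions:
 h(y) = C1*exp(-sqrt(6)*y/3) + C2*exp(sqrt(6)*y/3)


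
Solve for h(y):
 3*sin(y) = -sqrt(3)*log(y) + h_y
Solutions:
 h(y) = C1 + sqrt(3)*y*(log(y) - 1) - 3*cos(y)


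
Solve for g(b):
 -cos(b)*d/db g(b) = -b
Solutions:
 g(b) = C1 + Integral(b/cos(b), b)


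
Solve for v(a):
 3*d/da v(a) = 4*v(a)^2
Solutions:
 v(a) = -3/(C1 + 4*a)


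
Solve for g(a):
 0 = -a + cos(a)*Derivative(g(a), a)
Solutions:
 g(a) = C1 + Integral(a/cos(a), a)


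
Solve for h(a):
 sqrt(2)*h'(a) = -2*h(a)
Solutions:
 h(a) = C1*exp(-sqrt(2)*a)


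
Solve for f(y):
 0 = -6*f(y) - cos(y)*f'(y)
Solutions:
 f(y) = C1*(sin(y)^3 - 3*sin(y)^2 + 3*sin(y) - 1)/(sin(y)^3 + 3*sin(y)^2 + 3*sin(y) + 1)


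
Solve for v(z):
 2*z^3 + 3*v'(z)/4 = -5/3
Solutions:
 v(z) = C1 - 2*z^4/3 - 20*z/9


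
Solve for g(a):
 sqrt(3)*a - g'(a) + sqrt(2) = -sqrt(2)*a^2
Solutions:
 g(a) = C1 + sqrt(2)*a^3/3 + sqrt(3)*a^2/2 + sqrt(2)*a


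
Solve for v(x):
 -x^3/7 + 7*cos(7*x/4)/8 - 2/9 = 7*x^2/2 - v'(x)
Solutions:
 v(x) = C1 + x^4/28 + 7*x^3/6 + 2*x/9 - sin(7*x/4)/2


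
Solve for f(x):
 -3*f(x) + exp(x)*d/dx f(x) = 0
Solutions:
 f(x) = C1*exp(-3*exp(-x))


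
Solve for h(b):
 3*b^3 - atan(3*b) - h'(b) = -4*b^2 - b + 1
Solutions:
 h(b) = C1 + 3*b^4/4 + 4*b^3/3 + b^2/2 - b*atan(3*b) - b + log(9*b^2 + 1)/6


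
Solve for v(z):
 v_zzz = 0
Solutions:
 v(z) = C1 + C2*z + C3*z^2


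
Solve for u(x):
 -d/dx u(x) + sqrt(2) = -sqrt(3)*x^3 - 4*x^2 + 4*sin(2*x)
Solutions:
 u(x) = C1 + sqrt(3)*x^4/4 + 4*x^3/3 + sqrt(2)*x + 2*cos(2*x)


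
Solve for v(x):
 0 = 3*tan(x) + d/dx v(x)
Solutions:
 v(x) = C1 + 3*log(cos(x))


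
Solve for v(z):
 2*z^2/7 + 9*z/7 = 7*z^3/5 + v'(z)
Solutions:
 v(z) = C1 - 7*z^4/20 + 2*z^3/21 + 9*z^2/14


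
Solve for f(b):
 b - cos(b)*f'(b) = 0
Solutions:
 f(b) = C1 + Integral(b/cos(b), b)


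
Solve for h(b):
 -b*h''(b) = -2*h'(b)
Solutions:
 h(b) = C1 + C2*b^3


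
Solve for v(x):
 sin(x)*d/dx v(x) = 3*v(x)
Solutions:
 v(x) = C1*(cos(x) - 1)^(3/2)/(cos(x) + 1)^(3/2)


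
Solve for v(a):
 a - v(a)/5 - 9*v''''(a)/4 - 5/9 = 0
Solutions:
 v(a) = 5*a + (C1*sin(sqrt(3)*5^(3/4)*a/15) + C2*cos(sqrt(3)*5^(3/4)*a/15))*exp(-sqrt(3)*5^(3/4)*a/15) + (C3*sin(sqrt(3)*5^(3/4)*a/15) + C4*cos(sqrt(3)*5^(3/4)*a/15))*exp(sqrt(3)*5^(3/4)*a/15) - 25/9


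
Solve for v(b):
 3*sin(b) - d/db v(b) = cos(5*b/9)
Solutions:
 v(b) = C1 - 9*sin(5*b/9)/5 - 3*cos(b)


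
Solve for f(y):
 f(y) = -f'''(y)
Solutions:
 f(y) = C3*exp(-y) + (C1*sin(sqrt(3)*y/2) + C2*cos(sqrt(3)*y/2))*exp(y/2)


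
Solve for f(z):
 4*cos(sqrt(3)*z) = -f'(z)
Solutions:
 f(z) = C1 - 4*sqrt(3)*sin(sqrt(3)*z)/3


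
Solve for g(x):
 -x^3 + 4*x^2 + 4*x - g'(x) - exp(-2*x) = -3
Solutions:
 g(x) = C1 - x^4/4 + 4*x^3/3 + 2*x^2 + 3*x + exp(-2*x)/2


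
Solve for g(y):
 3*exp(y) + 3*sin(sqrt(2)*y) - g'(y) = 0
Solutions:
 g(y) = C1 + 3*exp(y) - 3*sqrt(2)*cos(sqrt(2)*y)/2


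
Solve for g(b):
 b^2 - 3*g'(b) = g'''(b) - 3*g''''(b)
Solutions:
 g(b) = C1 + C2*exp(b*(-2^(2/3)*(27*sqrt(733) + 731)^(1/3) - 2*2^(1/3)/(27*sqrt(733) + 731)^(1/3) + 4)/36)*sin(2^(1/3)*sqrt(3)*b*(-2^(1/3)*(27*sqrt(733) + 731)^(1/3) + 2/(27*sqrt(733) + 731)^(1/3))/36) + C3*exp(b*(-2^(2/3)*(27*sqrt(733) + 731)^(1/3) - 2*2^(1/3)/(27*sqrt(733) + 731)^(1/3) + 4)/36)*cos(2^(1/3)*sqrt(3)*b*(-2^(1/3)*(27*sqrt(733) + 731)^(1/3) + 2/(27*sqrt(733) + 731)^(1/3))/36) + C4*exp(b*(2*2^(1/3)/(27*sqrt(733) + 731)^(1/3) + 2 + 2^(2/3)*(27*sqrt(733) + 731)^(1/3))/18) + b^3/9 - 2*b/9


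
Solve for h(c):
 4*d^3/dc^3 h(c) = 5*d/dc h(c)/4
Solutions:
 h(c) = C1 + C2*exp(-sqrt(5)*c/4) + C3*exp(sqrt(5)*c/4)


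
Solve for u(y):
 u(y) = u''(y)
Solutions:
 u(y) = C1*exp(-y) + C2*exp(y)


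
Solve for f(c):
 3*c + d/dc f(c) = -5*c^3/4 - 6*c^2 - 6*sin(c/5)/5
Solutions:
 f(c) = C1 - 5*c^4/16 - 2*c^3 - 3*c^2/2 + 6*cos(c/5)


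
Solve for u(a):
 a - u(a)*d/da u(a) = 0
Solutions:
 u(a) = -sqrt(C1 + a^2)
 u(a) = sqrt(C1 + a^2)


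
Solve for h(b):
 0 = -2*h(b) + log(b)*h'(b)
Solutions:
 h(b) = C1*exp(2*li(b))


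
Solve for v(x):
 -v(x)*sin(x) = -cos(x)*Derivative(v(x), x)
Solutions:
 v(x) = C1/cos(x)


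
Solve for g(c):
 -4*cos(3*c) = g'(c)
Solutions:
 g(c) = C1 - 4*sin(3*c)/3


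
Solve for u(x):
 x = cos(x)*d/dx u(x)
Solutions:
 u(x) = C1 + Integral(x/cos(x), x)


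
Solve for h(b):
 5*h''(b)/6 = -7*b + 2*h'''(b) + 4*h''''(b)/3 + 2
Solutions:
 h(b) = C1 + C2*b + C3*exp(b*(-3 + sqrt(19))/4) + C4*exp(-b*(3 + sqrt(19))/4) - 7*b^3/5 - 222*b^2/25


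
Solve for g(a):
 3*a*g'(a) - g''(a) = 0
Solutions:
 g(a) = C1 + C2*erfi(sqrt(6)*a/2)


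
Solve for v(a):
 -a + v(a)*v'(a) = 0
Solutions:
 v(a) = -sqrt(C1 + a^2)
 v(a) = sqrt(C1 + a^2)


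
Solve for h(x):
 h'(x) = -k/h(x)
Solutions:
 h(x) = -sqrt(C1 - 2*k*x)
 h(x) = sqrt(C1 - 2*k*x)


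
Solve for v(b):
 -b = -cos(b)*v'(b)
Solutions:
 v(b) = C1 + Integral(b/cos(b), b)


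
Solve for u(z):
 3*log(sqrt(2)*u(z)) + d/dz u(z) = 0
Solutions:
 2*Integral(1/(2*log(_y) + log(2)), (_y, u(z)))/3 = C1 - z


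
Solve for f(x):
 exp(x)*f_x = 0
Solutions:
 f(x) = C1


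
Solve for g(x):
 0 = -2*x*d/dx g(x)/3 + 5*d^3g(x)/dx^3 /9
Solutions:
 g(x) = C1 + Integral(C2*airyai(5^(2/3)*6^(1/3)*x/5) + C3*airybi(5^(2/3)*6^(1/3)*x/5), x)


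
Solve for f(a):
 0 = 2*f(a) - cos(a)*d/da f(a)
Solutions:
 f(a) = C1*(sin(a) + 1)/(sin(a) - 1)


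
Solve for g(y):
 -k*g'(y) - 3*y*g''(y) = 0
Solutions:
 g(y) = C1 + y^(1 - re(k)/3)*(C2*sin(log(y)*Abs(im(k))/3) + C3*cos(log(y)*im(k)/3))


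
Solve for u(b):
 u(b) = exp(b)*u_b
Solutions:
 u(b) = C1*exp(-exp(-b))


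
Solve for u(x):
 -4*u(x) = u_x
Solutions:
 u(x) = C1*exp(-4*x)


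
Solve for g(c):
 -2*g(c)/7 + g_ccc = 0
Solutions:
 g(c) = C3*exp(2^(1/3)*7^(2/3)*c/7) + (C1*sin(2^(1/3)*sqrt(3)*7^(2/3)*c/14) + C2*cos(2^(1/3)*sqrt(3)*7^(2/3)*c/14))*exp(-2^(1/3)*7^(2/3)*c/14)


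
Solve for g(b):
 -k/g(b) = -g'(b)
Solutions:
 g(b) = -sqrt(C1 + 2*b*k)
 g(b) = sqrt(C1 + 2*b*k)


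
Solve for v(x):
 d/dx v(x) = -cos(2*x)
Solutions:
 v(x) = C1 - sin(2*x)/2


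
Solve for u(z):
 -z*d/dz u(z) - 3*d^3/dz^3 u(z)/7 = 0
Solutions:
 u(z) = C1 + Integral(C2*airyai(-3^(2/3)*7^(1/3)*z/3) + C3*airybi(-3^(2/3)*7^(1/3)*z/3), z)


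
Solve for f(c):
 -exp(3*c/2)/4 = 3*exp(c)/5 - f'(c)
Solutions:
 f(c) = C1 + exp(3*c/2)/6 + 3*exp(c)/5


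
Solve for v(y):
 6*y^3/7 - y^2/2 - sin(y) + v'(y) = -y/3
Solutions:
 v(y) = C1 - 3*y^4/14 + y^3/6 - y^2/6 - cos(y)


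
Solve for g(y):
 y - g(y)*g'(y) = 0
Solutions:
 g(y) = -sqrt(C1 + y^2)
 g(y) = sqrt(C1 + y^2)


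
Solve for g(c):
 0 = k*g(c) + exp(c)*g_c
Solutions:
 g(c) = C1*exp(k*exp(-c))


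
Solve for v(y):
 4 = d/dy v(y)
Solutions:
 v(y) = C1 + 4*y


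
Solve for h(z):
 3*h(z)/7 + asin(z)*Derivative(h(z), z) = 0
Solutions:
 h(z) = C1*exp(-3*Integral(1/asin(z), z)/7)


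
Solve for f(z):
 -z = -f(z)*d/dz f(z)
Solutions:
 f(z) = -sqrt(C1 + z^2)
 f(z) = sqrt(C1 + z^2)


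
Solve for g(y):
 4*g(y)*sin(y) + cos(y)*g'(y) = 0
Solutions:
 g(y) = C1*cos(y)^4


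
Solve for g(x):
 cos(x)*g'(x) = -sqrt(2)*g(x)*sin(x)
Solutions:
 g(x) = C1*cos(x)^(sqrt(2))


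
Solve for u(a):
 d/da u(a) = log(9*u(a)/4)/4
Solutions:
 4*Integral(1/(-log(_y) - 2*log(3) + 2*log(2)), (_y, u(a))) = C1 - a


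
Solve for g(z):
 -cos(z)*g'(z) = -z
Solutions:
 g(z) = C1 + Integral(z/cos(z), z)


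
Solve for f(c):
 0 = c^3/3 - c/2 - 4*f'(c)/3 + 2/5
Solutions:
 f(c) = C1 + c^4/16 - 3*c^2/16 + 3*c/10


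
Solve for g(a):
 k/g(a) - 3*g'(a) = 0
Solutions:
 g(a) = -sqrt(C1 + 6*a*k)/3
 g(a) = sqrt(C1 + 6*a*k)/3


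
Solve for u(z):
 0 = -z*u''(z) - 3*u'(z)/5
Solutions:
 u(z) = C1 + C2*z^(2/5)


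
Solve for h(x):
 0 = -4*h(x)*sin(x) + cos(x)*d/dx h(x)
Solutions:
 h(x) = C1/cos(x)^4


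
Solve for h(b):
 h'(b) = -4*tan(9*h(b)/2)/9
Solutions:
 h(b) = -2*asin(C1*exp(-2*b))/9 + 2*pi/9
 h(b) = 2*asin(C1*exp(-2*b))/9


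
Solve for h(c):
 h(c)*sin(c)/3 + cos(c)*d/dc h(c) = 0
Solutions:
 h(c) = C1*cos(c)^(1/3)


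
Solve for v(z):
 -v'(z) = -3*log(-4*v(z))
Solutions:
 -Integral(1/(log(-_y) + 2*log(2)), (_y, v(z)))/3 = C1 - z


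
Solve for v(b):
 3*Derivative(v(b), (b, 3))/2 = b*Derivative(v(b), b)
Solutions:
 v(b) = C1 + Integral(C2*airyai(2^(1/3)*3^(2/3)*b/3) + C3*airybi(2^(1/3)*3^(2/3)*b/3), b)


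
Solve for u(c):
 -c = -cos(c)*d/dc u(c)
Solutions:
 u(c) = C1 + Integral(c/cos(c), c)


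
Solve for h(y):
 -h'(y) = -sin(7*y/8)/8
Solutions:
 h(y) = C1 - cos(7*y/8)/7


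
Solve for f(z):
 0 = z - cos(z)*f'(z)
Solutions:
 f(z) = C1 + Integral(z/cos(z), z)


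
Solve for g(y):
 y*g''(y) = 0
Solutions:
 g(y) = C1 + C2*y


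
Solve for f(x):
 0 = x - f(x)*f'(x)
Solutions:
 f(x) = -sqrt(C1 + x^2)
 f(x) = sqrt(C1 + x^2)


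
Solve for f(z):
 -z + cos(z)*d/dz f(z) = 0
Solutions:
 f(z) = C1 + Integral(z/cos(z), z)


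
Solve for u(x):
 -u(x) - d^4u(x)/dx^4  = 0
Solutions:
 u(x) = (C1*sin(sqrt(2)*x/2) + C2*cos(sqrt(2)*x/2))*exp(-sqrt(2)*x/2) + (C3*sin(sqrt(2)*x/2) + C4*cos(sqrt(2)*x/2))*exp(sqrt(2)*x/2)


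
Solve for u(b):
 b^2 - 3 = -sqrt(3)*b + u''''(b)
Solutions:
 u(b) = C1 + C2*b + C3*b^2 + C4*b^3 + b^6/360 + sqrt(3)*b^5/120 - b^4/8


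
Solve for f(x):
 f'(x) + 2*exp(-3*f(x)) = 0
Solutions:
 f(x) = log(C1 - 6*x)/3
 f(x) = log((-3^(1/3) - 3^(5/6)*I)*(C1 - 2*x)^(1/3)/2)
 f(x) = log((-3^(1/3) + 3^(5/6)*I)*(C1 - 2*x)^(1/3)/2)


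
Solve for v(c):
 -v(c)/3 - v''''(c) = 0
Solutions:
 v(c) = (C1*sin(sqrt(2)*3^(3/4)*c/6) + C2*cos(sqrt(2)*3^(3/4)*c/6))*exp(-sqrt(2)*3^(3/4)*c/6) + (C3*sin(sqrt(2)*3^(3/4)*c/6) + C4*cos(sqrt(2)*3^(3/4)*c/6))*exp(sqrt(2)*3^(3/4)*c/6)


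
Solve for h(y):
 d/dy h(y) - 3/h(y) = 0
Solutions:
 h(y) = -sqrt(C1 + 6*y)
 h(y) = sqrt(C1 + 6*y)


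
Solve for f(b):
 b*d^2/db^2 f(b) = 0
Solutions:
 f(b) = C1 + C2*b


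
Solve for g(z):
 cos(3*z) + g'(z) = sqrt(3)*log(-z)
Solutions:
 g(z) = C1 + sqrt(3)*z*(log(-z) - 1) - sin(3*z)/3


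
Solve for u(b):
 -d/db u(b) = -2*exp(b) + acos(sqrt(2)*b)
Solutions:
 u(b) = C1 - b*acos(sqrt(2)*b) + sqrt(2)*sqrt(1 - 2*b^2)/2 + 2*exp(b)


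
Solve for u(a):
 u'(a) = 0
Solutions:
 u(a) = C1


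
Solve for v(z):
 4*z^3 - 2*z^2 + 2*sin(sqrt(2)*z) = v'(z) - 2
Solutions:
 v(z) = C1 + z^4 - 2*z^3/3 + 2*z - sqrt(2)*cos(sqrt(2)*z)


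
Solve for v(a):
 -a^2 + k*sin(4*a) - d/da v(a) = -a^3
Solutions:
 v(a) = C1 + a^4/4 - a^3/3 - k*cos(4*a)/4


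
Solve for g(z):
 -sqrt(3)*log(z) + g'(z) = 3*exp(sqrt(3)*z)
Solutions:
 g(z) = C1 + sqrt(3)*z*log(z) - sqrt(3)*z + sqrt(3)*exp(sqrt(3)*z)


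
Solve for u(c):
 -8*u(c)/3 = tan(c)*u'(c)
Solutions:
 u(c) = C1/sin(c)^(8/3)


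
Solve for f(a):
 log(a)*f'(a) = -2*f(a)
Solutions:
 f(a) = C1*exp(-2*li(a))


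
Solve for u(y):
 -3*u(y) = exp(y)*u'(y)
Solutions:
 u(y) = C1*exp(3*exp(-y))


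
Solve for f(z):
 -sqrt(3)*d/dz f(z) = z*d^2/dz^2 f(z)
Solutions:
 f(z) = C1 + C2*z^(1 - sqrt(3))


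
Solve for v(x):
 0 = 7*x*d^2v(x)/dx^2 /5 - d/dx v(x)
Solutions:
 v(x) = C1 + C2*x^(12/7)


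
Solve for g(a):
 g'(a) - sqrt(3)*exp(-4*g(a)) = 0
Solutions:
 g(a) = log(-I*(C1 + 4*sqrt(3)*a)^(1/4))
 g(a) = log(I*(C1 + 4*sqrt(3)*a)^(1/4))
 g(a) = log(-(C1 + 4*sqrt(3)*a)^(1/4))
 g(a) = log(C1 + 4*sqrt(3)*a)/4


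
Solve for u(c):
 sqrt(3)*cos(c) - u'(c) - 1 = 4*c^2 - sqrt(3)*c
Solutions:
 u(c) = C1 - 4*c^3/3 + sqrt(3)*c^2/2 - c + sqrt(3)*sin(c)


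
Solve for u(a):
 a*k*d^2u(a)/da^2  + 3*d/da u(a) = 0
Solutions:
 u(a) = C1 + a^(((re(k) - 3)*re(k) + im(k)^2)/(re(k)^2 + im(k)^2))*(C2*sin(3*log(a)*Abs(im(k))/(re(k)^2 + im(k)^2)) + C3*cos(3*log(a)*im(k)/(re(k)^2 + im(k)^2)))


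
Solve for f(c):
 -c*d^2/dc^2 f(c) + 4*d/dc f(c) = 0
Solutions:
 f(c) = C1 + C2*c^5


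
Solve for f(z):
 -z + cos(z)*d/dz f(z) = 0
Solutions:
 f(z) = C1 + Integral(z/cos(z), z)


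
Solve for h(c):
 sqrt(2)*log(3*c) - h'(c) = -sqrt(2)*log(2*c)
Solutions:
 h(c) = C1 + 2*sqrt(2)*c*log(c) - 2*sqrt(2)*c + sqrt(2)*c*log(6)


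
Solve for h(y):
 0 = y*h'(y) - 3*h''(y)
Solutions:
 h(y) = C1 + C2*erfi(sqrt(6)*y/6)


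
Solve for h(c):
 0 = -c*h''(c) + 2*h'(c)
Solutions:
 h(c) = C1 + C2*c^3


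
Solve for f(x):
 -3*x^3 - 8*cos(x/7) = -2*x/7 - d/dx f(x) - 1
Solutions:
 f(x) = C1 + 3*x^4/4 - x^2/7 - x + 56*sin(x/7)


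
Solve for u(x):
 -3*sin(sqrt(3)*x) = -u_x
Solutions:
 u(x) = C1 - sqrt(3)*cos(sqrt(3)*x)


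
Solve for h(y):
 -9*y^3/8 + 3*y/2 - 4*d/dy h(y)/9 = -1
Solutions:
 h(y) = C1 - 81*y^4/128 + 27*y^2/16 + 9*y/4


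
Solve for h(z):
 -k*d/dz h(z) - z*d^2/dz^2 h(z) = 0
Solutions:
 h(z) = C1 + z^(1 - re(k))*(C2*sin(log(z)*Abs(im(k))) + C3*cos(log(z)*im(k)))


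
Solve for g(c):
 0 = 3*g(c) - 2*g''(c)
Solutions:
 g(c) = C1*exp(-sqrt(6)*c/2) + C2*exp(sqrt(6)*c/2)


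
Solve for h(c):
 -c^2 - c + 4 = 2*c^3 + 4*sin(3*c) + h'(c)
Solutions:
 h(c) = C1 - c^4/2 - c^3/3 - c^2/2 + 4*c + 4*cos(3*c)/3


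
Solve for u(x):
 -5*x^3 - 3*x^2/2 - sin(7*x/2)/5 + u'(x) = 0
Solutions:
 u(x) = C1 + 5*x^4/4 + x^3/2 - 2*cos(7*x/2)/35


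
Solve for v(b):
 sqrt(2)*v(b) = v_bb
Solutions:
 v(b) = C1*exp(-2^(1/4)*b) + C2*exp(2^(1/4)*b)


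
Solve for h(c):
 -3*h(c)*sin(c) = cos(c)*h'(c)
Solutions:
 h(c) = C1*cos(c)^3


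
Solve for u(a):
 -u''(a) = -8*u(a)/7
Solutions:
 u(a) = C1*exp(-2*sqrt(14)*a/7) + C2*exp(2*sqrt(14)*a/7)


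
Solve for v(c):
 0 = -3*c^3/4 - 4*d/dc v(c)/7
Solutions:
 v(c) = C1 - 21*c^4/64


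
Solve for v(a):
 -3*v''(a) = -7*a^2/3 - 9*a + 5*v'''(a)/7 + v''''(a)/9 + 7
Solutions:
 v(a) = C1 + C2*a + 7*a^4/108 + 71*a^3/162 - 2566*a^2/1701 + (C3*sin(33*sqrt(3)*a/14) + C4*cos(33*sqrt(3)*a/14))*exp(-45*a/14)


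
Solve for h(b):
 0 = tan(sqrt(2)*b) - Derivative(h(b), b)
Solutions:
 h(b) = C1 - sqrt(2)*log(cos(sqrt(2)*b))/2


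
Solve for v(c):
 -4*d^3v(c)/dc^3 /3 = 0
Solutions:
 v(c) = C1 + C2*c + C3*c^2


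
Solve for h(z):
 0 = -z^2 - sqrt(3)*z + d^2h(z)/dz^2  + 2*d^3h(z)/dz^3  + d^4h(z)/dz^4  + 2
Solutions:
 h(z) = C1 + C4*exp(-z) + z^4/12 + z^3*(-4 + sqrt(3))/6 + z^2*(2 - sqrt(3)) + z*(C2 + C3*exp(-z))


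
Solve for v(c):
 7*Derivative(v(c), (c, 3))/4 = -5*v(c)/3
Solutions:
 v(c) = C3*exp(-20^(1/3)*21^(2/3)*c/21) + (C1*sin(20^(1/3)*3^(1/6)*7^(2/3)*c/14) + C2*cos(20^(1/3)*3^(1/6)*7^(2/3)*c/14))*exp(20^(1/3)*21^(2/3)*c/42)


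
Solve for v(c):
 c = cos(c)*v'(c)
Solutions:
 v(c) = C1 + Integral(c/cos(c), c)


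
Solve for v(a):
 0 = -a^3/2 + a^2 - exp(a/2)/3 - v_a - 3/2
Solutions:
 v(a) = C1 - a^4/8 + a^3/3 - 3*a/2 - 2*exp(a/2)/3


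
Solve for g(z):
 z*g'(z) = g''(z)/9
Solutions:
 g(z) = C1 + C2*erfi(3*sqrt(2)*z/2)


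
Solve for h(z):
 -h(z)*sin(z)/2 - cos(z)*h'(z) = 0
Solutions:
 h(z) = C1*sqrt(cos(z))


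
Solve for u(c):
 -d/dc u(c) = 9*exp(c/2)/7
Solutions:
 u(c) = C1 - 18*exp(c/2)/7


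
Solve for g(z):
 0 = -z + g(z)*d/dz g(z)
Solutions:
 g(z) = -sqrt(C1 + z^2)
 g(z) = sqrt(C1 + z^2)


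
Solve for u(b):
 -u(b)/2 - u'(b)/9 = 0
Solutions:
 u(b) = C1*exp(-9*b/2)


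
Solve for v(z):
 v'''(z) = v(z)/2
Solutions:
 v(z) = C3*exp(2^(2/3)*z/2) + (C1*sin(2^(2/3)*sqrt(3)*z/4) + C2*cos(2^(2/3)*sqrt(3)*z/4))*exp(-2^(2/3)*z/4)


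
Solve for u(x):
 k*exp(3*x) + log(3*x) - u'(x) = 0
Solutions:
 u(x) = C1 + k*exp(3*x)/3 + x*log(x) + x*(-1 + log(3))


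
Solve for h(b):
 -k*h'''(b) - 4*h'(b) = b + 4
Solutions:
 h(b) = C1 + C2*exp(-2*b*sqrt(-1/k)) + C3*exp(2*b*sqrt(-1/k)) - b^2/8 - b


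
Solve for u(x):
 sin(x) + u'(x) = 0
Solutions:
 u(x) = C1 + cos(x)


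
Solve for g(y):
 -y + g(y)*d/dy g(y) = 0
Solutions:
 g(y) = -sqrt(C1 + y^2)
 g(y) = sqrt(C1 + y^2)


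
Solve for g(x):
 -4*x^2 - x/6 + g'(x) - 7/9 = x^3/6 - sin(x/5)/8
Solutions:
 g(x) = C1 + x^4/24 + 4*x^3/3 + x^2/12 + 7*x/9 + 5*cos(x/5)/8


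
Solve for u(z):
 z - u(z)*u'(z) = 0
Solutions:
 u(z) = -sqrt(C1 + z^2)
 u(z) = sqrt(C1 + z^2)


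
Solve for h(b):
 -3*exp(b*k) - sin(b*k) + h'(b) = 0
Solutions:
 h(b) = C1 + 3*exp(b*k)/k - cos(b*k)/k


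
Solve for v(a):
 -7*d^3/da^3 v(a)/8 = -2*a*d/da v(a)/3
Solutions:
 v(a) = C1 + Integral(C2*airyai(2*2^(1/3)*21^(2/3)*a/21) + C3*airybi(2*2^(1/3)*21^(2/3)*a/21), a)


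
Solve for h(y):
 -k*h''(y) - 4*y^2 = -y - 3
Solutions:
 h(y) = C1 + C2*y - y^4/(3*k) + y^3/(6*k) + 3*y^2/(2*k)


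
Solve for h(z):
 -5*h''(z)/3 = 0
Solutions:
 h(z) = C1 + C2*z


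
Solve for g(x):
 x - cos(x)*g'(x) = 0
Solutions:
 g(x) = C1 + Integral(x/cos(x), x)


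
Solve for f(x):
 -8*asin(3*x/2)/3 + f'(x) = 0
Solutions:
 f(x) = C1 + 8*x*asin(3*x/2)/3 + 8*sqrt(4 - 9*x^2)/9


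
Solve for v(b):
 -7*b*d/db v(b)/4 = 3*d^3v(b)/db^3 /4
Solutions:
 v(b) = C1 + Integral(C2*airyai(-3^(2/3)*7^(1/3)*b/3) + C3*airybi(-3^(2/3)*7^(1/3)*b/3), b)


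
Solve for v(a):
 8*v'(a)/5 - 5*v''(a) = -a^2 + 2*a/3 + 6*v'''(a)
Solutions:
 v(a) = C1 + C2*exp(a*(-25 + sqrt(1585))/60) + C3*exp(-a*(25 + sqrt(1585))/60) - 5*a^3/24 - 335*a^2/192 - 11975*a/768


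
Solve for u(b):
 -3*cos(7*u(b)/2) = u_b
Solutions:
 u(b) = -2*asin((C1 + exp(21*b))/(C1 - exp(21*b)))/7 + 2*pi/7
 u(b) = 2*asin((C1 + exp(21*b))/(C1 - exp(21*b)))/7


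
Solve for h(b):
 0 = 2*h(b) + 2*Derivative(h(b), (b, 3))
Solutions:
 h(b) = C3*exp(-b) + (C1*sin(sqrt(3)*b/2) + C2*cos(sqrt(3)*b/2))*exp(b/2)


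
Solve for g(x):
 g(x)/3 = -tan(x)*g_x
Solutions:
 g(x) = C1/sin(x)^(1/3)


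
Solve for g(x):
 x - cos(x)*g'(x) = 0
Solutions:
 g(x) = C1 + Integral(x/cos(x), x)


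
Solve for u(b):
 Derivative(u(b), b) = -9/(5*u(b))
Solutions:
 u(b) = -sqrt(C1 - 90*b)/5
 u(b) = sqrt(C1 - 90*b)/5


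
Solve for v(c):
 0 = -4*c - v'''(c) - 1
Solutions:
 v(c) = C1 + C2*c + C3*c^2 - c^4/6 - c^3/6


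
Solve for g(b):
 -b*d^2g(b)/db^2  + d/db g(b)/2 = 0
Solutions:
 g(b) = C1 + C2*b^(3/2)


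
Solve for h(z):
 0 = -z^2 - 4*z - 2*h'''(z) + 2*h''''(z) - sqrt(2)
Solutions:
 h(z) = C1 + C2*z + C3*z^2 + C4*exp(z) - z^5/120 - z^4/8 + z^3*(-6 - sqrt(2))/12


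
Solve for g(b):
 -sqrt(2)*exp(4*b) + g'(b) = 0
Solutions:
 g(b) = C1 + sqrt(2)*exp(4*b)/4


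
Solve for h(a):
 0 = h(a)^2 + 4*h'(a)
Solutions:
 h(a) = 4/(C1 + a)


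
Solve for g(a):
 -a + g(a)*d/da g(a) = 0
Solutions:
 g(a) = -sqrt(C1 + a^2)
 g(a) = sqrt(C1 + a^2)


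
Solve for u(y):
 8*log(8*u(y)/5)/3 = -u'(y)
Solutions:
 3*Integral(1/(log(_y) - log(5) + 3*log(2)), (_y, u(y)))/8 = C1 - y


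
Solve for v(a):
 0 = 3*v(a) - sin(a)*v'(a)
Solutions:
 v(a) = C1*(cos(a) - 1)^(3/2)/(cos(a) + 1)^(3/2)


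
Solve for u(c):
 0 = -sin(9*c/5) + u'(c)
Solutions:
 u(c) = C1 - 5*cos(9*c/5)/9


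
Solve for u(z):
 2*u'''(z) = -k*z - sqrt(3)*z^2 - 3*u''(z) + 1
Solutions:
 u(z) = C1 + C2*z + C3*exp(-3*z/2) - sqrt(3)*z^4/36 + z^3*(-3*k + 4*sqrt(3))/54 + z^2*(6*k - 8*sqrt(3) + 9)/54


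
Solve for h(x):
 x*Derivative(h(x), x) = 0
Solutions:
 h(x) = C1


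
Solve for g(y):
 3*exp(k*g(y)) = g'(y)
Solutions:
 g(y) = Piecewise((log(-1/(C1*k + 3*k*y))/k, Ne(k, 0)), (nan, True))
 g(y) = Piecewise((C1 + 3*y, Eq(k, 0)), (nan, True))


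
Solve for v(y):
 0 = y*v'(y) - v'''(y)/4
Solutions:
 v(y) = C1 + Integral(C2*airyai(2^(2/3)*y) + C3*airybi(2^(2/3)*y), y)


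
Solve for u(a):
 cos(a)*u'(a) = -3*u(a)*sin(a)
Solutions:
 u(a) = C1*cos(a)^3


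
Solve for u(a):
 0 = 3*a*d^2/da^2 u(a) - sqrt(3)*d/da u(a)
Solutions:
 u(a) = C1 + C2*a^(sqrt(3)/3 + 1)


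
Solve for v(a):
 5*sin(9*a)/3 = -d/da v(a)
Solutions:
 v(a) = C1 + 5*cos(9*a)/27


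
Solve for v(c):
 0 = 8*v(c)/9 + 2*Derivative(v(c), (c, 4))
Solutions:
 v(c) = (C1*sin(sqrt(3)*c/3) + C2*cos(sqrt(3)*c/3))*exp(-sqrt(3)*c/3) + (C3*sin(sqrt(3)*c/3) + C4*cos(sqrt(3)*c/3))*exp(sqrt(3)*c/3)


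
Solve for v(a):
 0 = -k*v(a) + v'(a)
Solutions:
 v(a) = C1*exp(a*k)


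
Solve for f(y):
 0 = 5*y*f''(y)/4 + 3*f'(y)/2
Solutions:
 f(y) = C1 + C2/y^(1/5)


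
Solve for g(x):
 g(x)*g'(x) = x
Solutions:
 g(x) = -sqrt(C1 + x^2)
 g(x) = sqrt(C1 + x^2)


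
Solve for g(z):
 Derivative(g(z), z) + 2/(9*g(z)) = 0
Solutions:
 g(z) = -sqrt(C1 - 4*z)/3
 g(z) = sqrt(C1 - 4*z)/3


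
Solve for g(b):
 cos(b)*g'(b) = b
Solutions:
 g(b) = C1 + Integral(b/cos(b), b)


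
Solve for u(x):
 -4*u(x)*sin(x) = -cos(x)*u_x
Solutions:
 u(x) = C1/cos(x)^4


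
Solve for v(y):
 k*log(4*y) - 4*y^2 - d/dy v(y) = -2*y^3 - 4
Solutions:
 v(y) = C1 + k*y*log(y) - k*y + k*y*log(4) + y^4/2 - 4*y^3/3 + 4*y


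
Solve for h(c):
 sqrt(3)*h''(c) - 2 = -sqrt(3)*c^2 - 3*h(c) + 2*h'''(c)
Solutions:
 h(c) = C1*exp(c*(-3^(1/3)*(sqrt(3) + 54 + sqrt(-3 + (sqrt(3) + 54)^2))^(1/3) - 3^(2/3)/(sqrt(3) + 54 + sqrt(-3 + (sqrt(3) + 54)^2))^(1/3) + 2*sqrt(3))/12)*sin(3^(1/6)*c*(-3^(2/3)*(sqrt(3) + 54 + sqrt(-3 + (sqrt(3) + 54)^2))^(1/3) + 3/(sqrt(3) + 54 + sqrt(-3 + (sqrt(3) + 54)^2))^(1/3))/12) + C2*exp(c*(-3^(1/3)*(sqrt(3) + 54 + sqrt(-3 + (sqrt(3) + 54)^2))^(1/3) - 3^(2/3)/(sqrt(3) + 54 + sqrt(-3 + (sqrt(3) + 54)^2))^(1/3) + 2*sqrt(3))/12)*cos(3^(1/6)*c*(-3^(2/3)*(sqrt(3) + 54 + sqrt(-3 + (sqrt(3) + 54)^2))^(1/3) + 3/(sqrt(3) + 54 + sqrt(-3 + (sqrt(3) + 54)^2))^(1/3))/12) + C3*exp(c*(3^(2/3)/(sqrt(3) + 54 + sqrt(-3 + (sqrt(3) + 54)^2))^(1/3) + sqrt(3) + 3^(1/3)*(sqrt(3) + 54 + sqrt(-3 + (sqrt(3) + 54)^2))^(1/3))/6) - sqrt(3)*c^2/3 + 4/3


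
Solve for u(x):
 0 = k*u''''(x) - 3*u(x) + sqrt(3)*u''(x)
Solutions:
 u(x) = C1*exp(-sqrt(2)*3^(1/4)*x*sqrt((-sqrt(4*k + 1) - 1)/k)/2) + C2*exp(sqrt(2)*3^(1/4)*x*sqrt((-sqrt(4*k + 1) - 1)/k)/2) + C3*exp(-sqrt(2)*3^(1/4)*x*sqrt((sqrt(4*k + 1) - 1)/k)/2) + C4*exp(sqrt(2)*3^(1/4)*x*sqrt((sqrt(4*k + 1) - 1)/k)/2)


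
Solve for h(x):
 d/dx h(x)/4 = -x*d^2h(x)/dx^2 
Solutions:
 h(x) = C1 + C2*x^(3/4)


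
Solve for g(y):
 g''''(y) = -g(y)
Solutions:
 g(y) = (C1*sin(sqrt(2)*y/2) + C2*cos(sqrt(2)*y/2))*exp(-sqrt(2)*y/2) + (C3*sin(sqrt(2)*y/2) + C4*cos(sqrt(2)*y/2))*exp(sqrt(2)*y/2)


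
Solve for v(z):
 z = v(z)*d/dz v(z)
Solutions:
 v(z) = -sqrt(C1 + z^2)
 v(z) = sqrt(C1 + z^2)


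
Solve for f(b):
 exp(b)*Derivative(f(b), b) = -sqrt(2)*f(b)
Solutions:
 f(b) = C1*exp(sqrt(2)*exp(-b))


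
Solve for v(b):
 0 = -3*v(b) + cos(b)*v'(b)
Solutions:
 v(b) = C1*(sin(b) + 1)^(3/2)/(sin(b) - 1)^(3/2)


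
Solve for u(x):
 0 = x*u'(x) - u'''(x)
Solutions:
 u(x) = C1 + Integral(C2*airyai(x) + C3*airybi(x), x)


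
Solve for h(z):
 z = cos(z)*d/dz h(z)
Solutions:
 h(z) = C1 + Integral(z/cos(z), z)


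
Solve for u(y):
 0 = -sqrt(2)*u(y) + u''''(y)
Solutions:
 u(y) = C1*exp(-2^(1/8)*y) + C2*exp(2^(1/8)*y) + C3*sin(2^(1/8)*y) + C4*cos(2^(1/8)*y)


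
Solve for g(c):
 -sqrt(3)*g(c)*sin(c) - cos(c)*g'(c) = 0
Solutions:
 g(c) = C1*cos(c)^(sqrt(3))


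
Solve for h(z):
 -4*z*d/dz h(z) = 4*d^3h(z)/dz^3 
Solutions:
 h(z) = C1 + Integral(C2*airyai(-z) + C3*airybi(-z), z)


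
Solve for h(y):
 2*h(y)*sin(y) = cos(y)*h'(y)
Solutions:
 h(y) = C1/cos(y)^2


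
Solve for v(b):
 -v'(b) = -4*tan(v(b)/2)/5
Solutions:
 v(b) = -2*asin(C1*exp(2*b/5)) + 2*pi
 v(b) = 2*asin(C1*exp(2*b/5))


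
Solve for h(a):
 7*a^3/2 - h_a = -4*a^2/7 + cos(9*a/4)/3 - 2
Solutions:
 h(a) = C1 + 7*a^4/8 + 4*a^3/21 + 2*a - 4*sin(9*a/4)/27


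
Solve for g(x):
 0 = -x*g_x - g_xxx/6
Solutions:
 g(x) = C1 + Integral(C2*airyai(-6^(1/3)*x) + C3*airybi(-6^(1/3)*x), x)


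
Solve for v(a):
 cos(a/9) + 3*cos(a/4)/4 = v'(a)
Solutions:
 v(a) = C1 + 9*sin(a/9) + 3*sin(a/4)


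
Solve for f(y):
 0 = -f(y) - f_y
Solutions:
 f(y) = C1*exp(-y)


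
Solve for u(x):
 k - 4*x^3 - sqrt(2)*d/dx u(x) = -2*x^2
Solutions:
 u(x) = C1 + sqrt(2)*k*x/2 - sqrt(2)*x^4/2 + sqrt(2)*x^3/3


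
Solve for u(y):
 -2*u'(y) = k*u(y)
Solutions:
 u(y) = C1*exp(-k*y/2)


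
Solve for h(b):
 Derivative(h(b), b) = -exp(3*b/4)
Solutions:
 h(b) = C1 - 4*exp(3*b/4)/3


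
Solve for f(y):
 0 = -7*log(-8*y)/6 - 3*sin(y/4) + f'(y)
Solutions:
 f(y) = C1 + 7*y*log(-y)/6 - 7*y/6 + 7*y*log(2)/2 - 12*cos(y/4)


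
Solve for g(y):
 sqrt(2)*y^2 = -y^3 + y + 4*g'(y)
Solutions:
 g(y) = C1 + y^4/16 + sqrt(2)*y^3/12 - y^2/8


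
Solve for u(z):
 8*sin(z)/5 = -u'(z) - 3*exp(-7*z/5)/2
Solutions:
 u(z) = C1 + 8*cos(z)/5 + 15*exp(-7*z/5)/14


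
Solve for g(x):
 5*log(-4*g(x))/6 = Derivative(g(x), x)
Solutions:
 -6*Integral(1/(log(-_y) + 2*log(2)), (_y, g(x)))/5 = C1 - x


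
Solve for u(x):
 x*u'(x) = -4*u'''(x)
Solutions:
 u(x) = C1 + Integral(C2*airyai(-2^(1/3)*x/2) + C3*airybi(-2^(1/3)*x/2), x)


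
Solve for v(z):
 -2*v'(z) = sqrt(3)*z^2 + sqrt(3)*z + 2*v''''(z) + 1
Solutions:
 v(z) = C1 + C4*exp(-z) - sqrt(3)*z^3/6 - sqrt(3)*z^2/4 - z/2 + (C2*sin(sqrt(3)*z/2) + C3*cos(sqrt(3)*z/2))*exp(z/2)


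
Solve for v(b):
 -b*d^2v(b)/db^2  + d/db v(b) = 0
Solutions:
 v(b) = C1 + C2*b^2


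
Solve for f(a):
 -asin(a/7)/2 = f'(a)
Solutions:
 f(a) = C1 - a*asin(a/7)/2 - sqrt(49 - a^2)/2


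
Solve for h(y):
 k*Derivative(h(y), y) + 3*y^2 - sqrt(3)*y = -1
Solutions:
 h(y) = C1 - y^3/k + sqrt(3)*y^2/(2*k) - y/k


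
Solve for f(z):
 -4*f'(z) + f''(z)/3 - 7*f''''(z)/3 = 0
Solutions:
 f(z) = C1 + C2*exp(21^(1/3)*z*(21^(1/3)/(sqrt(142863) + 378)^(1/3) + (sqrt(142863) + 378)^(1/3))/42)*sin(3^(1/6)*7^(1/3)*z*(-3^(2/3)*(sqrt(142863) + 378)^(1/3) + 3*7^(1/3)/(sqrt(142863) + 378)^(1/3))/42) + C3*exp(21^(1/3)*z*(21^(1/3)/(sqrt(142863) + 378)^(1/3) + (sqrt(142863) + 378)^(1/3))/42)*cos(3^(1/6)*7^(1/3)*z*(-3^(2/3)*(sqrt(142863) + 378)^(1/3) + 3*7^(1/3)/(sqrt(142863) + 378)^(1/3))/42) + C4*exp(-21^(1/3)*z*(21^(1/3)/(sqrt(142863) + 378)^(1/3) + (sqrt(142863) + 378)^(1/3))/21)


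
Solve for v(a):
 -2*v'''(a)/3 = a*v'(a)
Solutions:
 v(a) = C1 + Integral(C2*airyai(-2^(2/3)*3^(1/3)*a/2) + C3*airybi(-2^(2/3)*3^(1/3)*a/2), a)


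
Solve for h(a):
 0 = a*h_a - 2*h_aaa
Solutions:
 h(a) = C1 + Integral(C2*airyai(2^(2/3)*a/2) + C3*airybi(2^(2/3)*a/2), a)


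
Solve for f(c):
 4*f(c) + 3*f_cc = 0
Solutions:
 f(c) = C1*sin(2*sqrt(3)*c/3) + C2*cos(2*sqrt(3)*c/3)


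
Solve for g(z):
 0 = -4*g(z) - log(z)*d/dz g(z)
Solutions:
 g(z) = C1*exp(-4*li(z))


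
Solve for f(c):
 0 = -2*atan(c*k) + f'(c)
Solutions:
 f(c) = C1 + 2*Piecewise((c*atan(c*k) - log(c^2*k^2 + 1)/(2*k), Ne(k, 0)), (0, True))


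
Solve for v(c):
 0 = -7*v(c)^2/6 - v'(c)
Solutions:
 v(c) = 6/(C1 + 7*c)


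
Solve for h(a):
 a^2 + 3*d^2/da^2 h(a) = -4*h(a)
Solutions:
 h(a) = C1*sin(2*sqrt(3)*a/3) + C2*cos(2*sqrt(3)*a/3) - a^2/4 + 3/8


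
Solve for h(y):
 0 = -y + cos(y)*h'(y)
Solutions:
 h(y) = C1 + Integral(y/cos(y), y)


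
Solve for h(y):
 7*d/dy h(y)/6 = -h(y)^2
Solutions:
 h(y) = 7/(C1 + 6*y)


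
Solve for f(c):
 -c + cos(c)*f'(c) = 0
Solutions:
 f(c) = C1 + Integral(c/cos(c), c)


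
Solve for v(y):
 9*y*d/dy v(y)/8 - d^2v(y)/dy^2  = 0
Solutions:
 v(y) = C1 + C2*erfi(3*y/4)


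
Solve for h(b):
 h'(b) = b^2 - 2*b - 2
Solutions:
 h(b) = C1 + b^3/3 - b^2 - 2*b


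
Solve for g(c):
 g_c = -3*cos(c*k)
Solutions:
 g(c) = C1 - 3*sin(c*k)/k


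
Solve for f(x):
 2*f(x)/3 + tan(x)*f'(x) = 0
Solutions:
 f(x) = C1/sin(x)^(2/3)


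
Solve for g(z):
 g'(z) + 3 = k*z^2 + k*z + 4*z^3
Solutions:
 g(z) = C1 + k*z^3/3 + k*z^2/2 + z^4 - 3*z


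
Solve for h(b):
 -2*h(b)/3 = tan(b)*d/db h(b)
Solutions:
 h(b) = C1/sin(b)^(2/3)


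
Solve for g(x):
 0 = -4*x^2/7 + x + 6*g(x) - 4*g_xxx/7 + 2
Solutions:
 g(x) = C3*exp(2^(2/3)*21^(1/3)*x/2) + 2*x^2/21 - x/6 + (C1*sin(2^(2/3)*3^(5/6)*7^(1/3)*x/4) + C2*cos(2^(2/3)*3^(5/6)*7^(1/3)*x/4))*exp(-2^(2/3)*21^(1/3)*x/4) - 1/3


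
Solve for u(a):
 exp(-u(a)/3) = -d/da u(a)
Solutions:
 u(a) = 3*log(C1 - a/3)


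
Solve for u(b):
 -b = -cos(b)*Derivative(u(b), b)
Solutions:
 u(b) = C1 + Integral(b/cos(b), b)


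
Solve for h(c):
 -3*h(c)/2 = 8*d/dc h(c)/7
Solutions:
 h(c) = C1*exp(-21*c/16)


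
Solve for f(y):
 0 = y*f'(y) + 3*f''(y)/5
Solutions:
 f(y) = C1 + C2*erf(sqrt(30)*y/6)


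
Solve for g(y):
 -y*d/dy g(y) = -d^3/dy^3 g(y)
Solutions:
 g(y) = C1 + Integral(C2*airyai(y) + C3*airybi(y), y)


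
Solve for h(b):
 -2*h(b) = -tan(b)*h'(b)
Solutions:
 h(b) = C1*sin(b)^2


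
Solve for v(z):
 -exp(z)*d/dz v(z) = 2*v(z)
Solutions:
 v(z) = C1*exp(2*exp(-z))


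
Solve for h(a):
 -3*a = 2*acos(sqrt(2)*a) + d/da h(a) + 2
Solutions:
 h(a) = C1 - 3*a^2/2 - 2*a*acos(sqrt(2)*a) - 2*a + sqrt(2)*sqrt(1 - 2*a^2)


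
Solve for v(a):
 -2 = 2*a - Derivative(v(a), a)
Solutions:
 v(a) = C1 + a^2 + 2*a


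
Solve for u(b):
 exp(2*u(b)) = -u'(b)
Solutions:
 u(b) = log(-sqrt(-1/(C1 - b))) - log(2)/2
 u(b) = log(-1/(C1 - b))/2 - log(2)/2


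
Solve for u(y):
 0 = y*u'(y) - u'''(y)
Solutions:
 u(y) = C1 + Integral(C2*airyai(y) + C3*airybi(y), y)


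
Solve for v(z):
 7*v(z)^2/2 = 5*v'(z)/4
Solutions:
 v(z) = -5/(C1 + 14*z)


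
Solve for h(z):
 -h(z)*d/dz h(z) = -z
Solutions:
 h(z) = -sqrt(C1 + z^2)
 h(z) = sqrt(C1 + z^2)


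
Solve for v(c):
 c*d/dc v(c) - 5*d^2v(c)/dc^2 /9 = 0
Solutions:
 v(c) = C1 + C2*erfi(3*sqrt(10)*c/10)


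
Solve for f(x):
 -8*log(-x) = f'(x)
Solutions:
 f(x) = C1 - 8*x*log(-x) + 8*x


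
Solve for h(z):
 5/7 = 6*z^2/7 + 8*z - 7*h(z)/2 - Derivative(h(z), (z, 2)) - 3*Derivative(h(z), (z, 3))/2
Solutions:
 h(z) = C1*exp(z*(-8 + 8*2^(1/3)/(9*sqrt(36393) + 1717)^(1/3) + 2^(2/3)*(9*sqrt(36393) + 1717)^(1/3))/36)*sin(2^(1/3)*sqrt(3)*z*(-2^(1/3)*(9*sqrt(36393) + 1717)^(1/3) + 8/(9*sqrt(36393) + 1717)^(1/3))/36) + C2*exp(z*(-8 + 8*2^(1/3)/(9*sqrt(36393) + 1717)^(1/3) + 2^(2/3)*(9*sqrt(36393) + 1717)^(1/3))/36)*cos(2^(1/3)*sqrt(3)*z*(-2^(1/3)*(9*sqrt(36393) + 1717)^(1/3) + 8/(9*sqrt(36393) + 1717)^(1/3))/36) + C3*exp(-z*(8*2^(1/3)/(9*sqrt(36393) + 1717)^(1/3) + 4 + 2^(2/3)*(9*sqrt(36393) + 1717)^(1/3))/18) + 12*z^2/49 + 16*z/7 - 118/343


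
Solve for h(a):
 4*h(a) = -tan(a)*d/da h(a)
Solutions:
 h(a) = C1/sin(a)^4


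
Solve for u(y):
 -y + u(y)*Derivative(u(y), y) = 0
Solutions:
 u(y) = -sqrt(C1 + y^2)
 u(y) = sqrt(C1 + y^2)


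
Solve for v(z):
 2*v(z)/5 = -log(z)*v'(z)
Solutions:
 v(z) = C1*exp(-2*li(z)/5)


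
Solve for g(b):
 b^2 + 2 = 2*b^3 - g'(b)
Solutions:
 g(b) = C1 + b^4/2 - b^3/3 - 2*b


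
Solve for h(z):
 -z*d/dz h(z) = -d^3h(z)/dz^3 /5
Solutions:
 h(z) = C1 + Integral(C2*airyai(5^(1/3)*z) + C3*airybi(5^(1/3)*z), z)


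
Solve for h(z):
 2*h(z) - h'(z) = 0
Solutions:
 h(z) = C1*exp(2*z)


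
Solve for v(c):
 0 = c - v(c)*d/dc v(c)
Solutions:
 v(c) = -sqrt(C1 + c^2)
 v(c) = sqrt(C1 + c^2)


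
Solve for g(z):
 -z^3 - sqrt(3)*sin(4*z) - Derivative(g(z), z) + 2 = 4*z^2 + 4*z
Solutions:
 g(z) = C1 - z^4/4 - 4*z^3/3 - 2*z^2 + 2*z + sqrt(3)*cos(4*z)/4


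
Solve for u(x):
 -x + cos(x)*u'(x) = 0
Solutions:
 u(x) = C1 + Integral(x/cos(x), x)


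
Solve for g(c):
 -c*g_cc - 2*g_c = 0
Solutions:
 g(c) = C1 + C2/c


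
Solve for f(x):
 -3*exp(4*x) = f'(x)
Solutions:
 f(x) = C1 - 3*exp(4*x)/4


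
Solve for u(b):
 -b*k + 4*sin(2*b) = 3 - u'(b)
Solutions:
 u(b) = C1 + b^2*k/2 + 3*b + 2*cos(2*b)


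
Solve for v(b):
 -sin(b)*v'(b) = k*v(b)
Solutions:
 v(b) = C1*exp(k*(-log(cos(b) - 1) + log(cos(b) + 1))/2)


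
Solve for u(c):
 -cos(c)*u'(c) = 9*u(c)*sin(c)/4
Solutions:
 u(c) = C1*cos(c)^(9/4)


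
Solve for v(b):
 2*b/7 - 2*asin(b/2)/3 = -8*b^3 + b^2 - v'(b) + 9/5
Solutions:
 v(b) = C1 - 2*b^4 + b^3/3 - b^2/7 + 2*b*asin(b/2)/3 + 9*b/5 + 2*sqrt(4 - b^2)/3


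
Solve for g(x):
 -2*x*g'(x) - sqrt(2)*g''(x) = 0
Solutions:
 g(x) = C1 + C2*erf(2^(3/4)*x/2)


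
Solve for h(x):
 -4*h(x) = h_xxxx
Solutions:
 h(x) = (C1*sin(x) + C2*cos(x))*exp(-x) + (C3*sin(x) + C4*cos(x))*exp(x)


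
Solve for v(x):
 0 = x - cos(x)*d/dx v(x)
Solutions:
 v(x) = C1 + Integral(x/cos(x), x)


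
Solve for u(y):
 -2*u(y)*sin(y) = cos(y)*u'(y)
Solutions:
 u(y) = C1*cos(y)^2


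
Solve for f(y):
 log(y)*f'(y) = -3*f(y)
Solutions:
 f(y) = C1*exp(-3*li(y))


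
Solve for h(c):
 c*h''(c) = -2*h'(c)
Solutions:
 h(c) = C1 + C2/c


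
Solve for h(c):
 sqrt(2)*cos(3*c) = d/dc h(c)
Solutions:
 h(c) = C1 + sqrt(2)*sin(3*c)/3


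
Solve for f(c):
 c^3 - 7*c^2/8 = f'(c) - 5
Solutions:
 f(c) = C1 + c^4/4 - 7*c^3/24 + 5*c


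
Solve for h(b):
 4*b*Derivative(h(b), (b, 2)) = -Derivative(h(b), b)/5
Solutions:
 h(b) = C1 + C2*b^(19/20)


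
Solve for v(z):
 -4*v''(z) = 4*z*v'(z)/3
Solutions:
 v(z) = C1 + C2*erf(sqrt(6)*z/6)


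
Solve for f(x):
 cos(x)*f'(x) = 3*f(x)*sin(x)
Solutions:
 f(x) = C1/cos(x)^3


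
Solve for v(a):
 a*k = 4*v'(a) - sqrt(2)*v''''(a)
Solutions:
 v(a) = C1 + C4*exp(sqrt(2)*a) + a^2*k/8 + (C2*sin(sqrt(6)*a/2) + C3*cos(sqrt(6)*a/2))*exp(-sqrt(2)*a/2)


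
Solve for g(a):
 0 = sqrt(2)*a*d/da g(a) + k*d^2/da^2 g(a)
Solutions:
 g(a) = C1 + C2*sqrt(k)*erf(2^(3/4)*a*sqrt(1/k)/2)


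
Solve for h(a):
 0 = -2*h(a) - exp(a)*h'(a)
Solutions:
 h(a) = C1*exp(2*exp(-a))


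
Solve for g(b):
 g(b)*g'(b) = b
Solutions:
 g(b) = -sqrt(C1 + b^2)
 g(b) = sqrt(C1 + b^2)


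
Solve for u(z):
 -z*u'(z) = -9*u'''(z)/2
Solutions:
 u(z) = C1 + Integral(C2*airyai(6^(1/3)*z/3) + C3*airybi(6^(1/3)*z/3), z)


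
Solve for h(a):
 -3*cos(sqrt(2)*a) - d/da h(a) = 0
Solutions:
 h(a) = C1 - 3*sqrt(2)*sin(sqrt(2)*a)/2


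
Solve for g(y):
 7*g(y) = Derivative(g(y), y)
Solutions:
 g(y) = C1*exp(7*y)


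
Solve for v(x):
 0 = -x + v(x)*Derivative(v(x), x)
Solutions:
 v(x) = -sqrt(C1 + x^2)
 v(x) = sqrt(C1 + x^2)


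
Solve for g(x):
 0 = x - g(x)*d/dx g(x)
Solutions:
 g(x) = -sqrt(C1 + x^2)
 g(x) = sqrt(C1 + x^2)


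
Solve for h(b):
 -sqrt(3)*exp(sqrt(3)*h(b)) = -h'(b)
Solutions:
 h(b) = sqrt(3)*(2*log(-1/(C1 + sqrt(3)*b)) - log(3))/6


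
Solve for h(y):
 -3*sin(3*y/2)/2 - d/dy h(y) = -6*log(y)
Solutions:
 h(y) = C1 + 6*y*log(y) - 6*y + cos(3*y/2)


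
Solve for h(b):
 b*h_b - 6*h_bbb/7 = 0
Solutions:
 h(b) = C1 + Integral(C2*airyai(6^(2/3)*7^(1/3)*b/6) + C3*airybi(6^(2/3)*7^(1/3)*b/6), b)


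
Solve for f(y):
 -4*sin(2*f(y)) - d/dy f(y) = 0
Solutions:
 f(y) = pi - acos((-C1 - exp(16*y))/(C1 - exp(16*y)))/2
 f(y) = acos((-C1 - exp(16*y))/(C1 - exp(16*y)))/2


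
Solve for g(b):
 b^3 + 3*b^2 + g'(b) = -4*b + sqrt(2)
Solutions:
 g(b) = C1 - b^4/4 - b^3 - 2*b^2 + sqrt(2)*b


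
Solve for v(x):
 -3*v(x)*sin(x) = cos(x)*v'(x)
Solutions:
 v(x) = C1*cos(x)^3


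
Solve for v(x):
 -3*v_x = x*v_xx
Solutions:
 v(x) = C1 + C2/x^2


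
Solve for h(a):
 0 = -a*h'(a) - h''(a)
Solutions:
 h(a) = C1 + C2*erf(sqrt(2)*a/2)


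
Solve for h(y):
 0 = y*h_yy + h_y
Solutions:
 h(y) = C1 + C2*log(y)


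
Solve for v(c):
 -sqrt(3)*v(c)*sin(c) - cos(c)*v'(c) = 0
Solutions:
 v(c) = C1*cos(c)^(sqrt(3))


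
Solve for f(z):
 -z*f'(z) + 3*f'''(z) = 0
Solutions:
 f(z) = C1 + Integral(C2*airyai(3^(2/3)*z/3) + C3*airybi(3^(2/3)*z/3), z)


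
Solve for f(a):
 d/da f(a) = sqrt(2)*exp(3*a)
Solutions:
 f(a) = C1 + sqrt(2)*exp(3*a)/3


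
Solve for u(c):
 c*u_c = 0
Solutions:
 u(c) = C1


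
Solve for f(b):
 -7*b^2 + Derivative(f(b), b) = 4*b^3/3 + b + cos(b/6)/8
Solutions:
 f(b) = C1 + b^4/3 + 7*b^3/3 + b^2/2 + 3*sin(b/6)/4


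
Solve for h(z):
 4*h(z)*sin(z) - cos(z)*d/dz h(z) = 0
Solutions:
 h(z) = C1/cos(z)^4


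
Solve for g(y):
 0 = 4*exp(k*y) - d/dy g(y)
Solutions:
 g(y) = C1 + 4*exp(k*y)/k


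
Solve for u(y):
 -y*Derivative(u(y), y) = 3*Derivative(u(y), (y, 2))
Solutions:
 u(y) = C1 + C2*erf(sqrt(6)*y/6)


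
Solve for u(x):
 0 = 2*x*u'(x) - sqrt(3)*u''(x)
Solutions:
 u(x) = C1 + C2*erfi(3^(3/4)*x/3)


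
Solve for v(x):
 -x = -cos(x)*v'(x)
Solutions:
 v(x) = C1 + Integral(x/cos(x), x)


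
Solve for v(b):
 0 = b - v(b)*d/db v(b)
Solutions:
 v(b) = -sqrt(C1 + b^2)
 v(b) = sqrt(C1 + b^2)


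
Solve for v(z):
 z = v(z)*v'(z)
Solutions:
 v(z) = -sqrt(C1 + z^2)
 v(z) = sqrt(C1 + z^2)


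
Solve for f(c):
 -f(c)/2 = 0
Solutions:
 f(c) = 0


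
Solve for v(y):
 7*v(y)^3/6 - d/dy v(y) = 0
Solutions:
 v(y) = -sqrt(3)*sqrt(-1/(C1 + 7*y))
 v(y) = sqrt(3)*sqrt(-1/(C1 + 7*y))


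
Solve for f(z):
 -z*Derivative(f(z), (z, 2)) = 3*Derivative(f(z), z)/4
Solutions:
 f(z) = C1 + C2*z^(1/4)


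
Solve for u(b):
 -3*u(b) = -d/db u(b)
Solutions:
 u(b) = C1*exp(3*b)


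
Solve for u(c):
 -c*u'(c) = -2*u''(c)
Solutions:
 u(c) = C1 + C2*erfi(c/2)


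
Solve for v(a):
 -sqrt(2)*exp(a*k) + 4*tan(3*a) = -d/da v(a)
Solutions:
 v(a) = C1 + sqrt(2)*Piecewise((exp(a*k)/k, Ne(k, 0)), (a, True)) + 4*log(cos(3*a))/3


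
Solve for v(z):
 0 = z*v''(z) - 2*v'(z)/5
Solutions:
 v(z) = C1 + C2*z^(7/5)


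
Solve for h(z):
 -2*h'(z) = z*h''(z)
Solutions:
 h(z) = C1 + C2/z


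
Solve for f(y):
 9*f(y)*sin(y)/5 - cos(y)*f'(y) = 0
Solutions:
 f(y) = C1/cos(y)^(9/5)


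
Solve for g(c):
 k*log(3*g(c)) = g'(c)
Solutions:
 Integral(1/(log(_y) + log(3)), (_y, g(c))) = C1 + c*k


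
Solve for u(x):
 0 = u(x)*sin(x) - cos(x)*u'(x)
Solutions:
 u(x) = C1/cos(x)


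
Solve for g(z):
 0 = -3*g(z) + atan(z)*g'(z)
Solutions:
 g(z) = C1*exp(3*Integral(1/atan(z), z))


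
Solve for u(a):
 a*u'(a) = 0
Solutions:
 u(a) = C1
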